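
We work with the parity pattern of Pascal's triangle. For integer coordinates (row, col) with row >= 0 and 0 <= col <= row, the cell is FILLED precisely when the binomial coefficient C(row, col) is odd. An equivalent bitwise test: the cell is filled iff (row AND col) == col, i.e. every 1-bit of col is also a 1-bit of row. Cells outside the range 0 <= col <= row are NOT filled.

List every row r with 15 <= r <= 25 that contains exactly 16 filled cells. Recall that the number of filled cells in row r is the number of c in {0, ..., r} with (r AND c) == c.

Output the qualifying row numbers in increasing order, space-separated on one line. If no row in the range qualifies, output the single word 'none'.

Row r has 2^popcount(r) filled cells, so we need popcount(r) = log2(16) = 4.
Scan r = 15..25 and keep those with exactly 4 one-bits:
r=15=1111 popcount=4 -> KEEP
r=16=10000 popcount=1 -> skip
r=17=10001 popcount=2 -> skip
r=18=10010 popcount=2 -> skip
r=19=10011 popcount=3 -> skip
r=20=10100 popcount=2 -> skip
r=21=10101 popcount=3 -> skip
r=22=10110 popcount=3 -> skip
r=23=10111 popcount=4 -> KEEP
r=24=11000 popcount=2 -> skip
r=25=11001 popcount=3 -> skip
Kept rows: 15 23

Answer: 15 23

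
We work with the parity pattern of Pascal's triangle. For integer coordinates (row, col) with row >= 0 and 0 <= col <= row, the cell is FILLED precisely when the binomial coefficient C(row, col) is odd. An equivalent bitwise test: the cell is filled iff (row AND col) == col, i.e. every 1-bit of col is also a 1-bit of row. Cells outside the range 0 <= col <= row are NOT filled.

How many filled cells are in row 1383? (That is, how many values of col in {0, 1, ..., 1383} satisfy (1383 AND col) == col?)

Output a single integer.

Answer: 128

Derivation:
1383 in binary = 10101100111
popcount(1383) = number of 1-bits in 10101100111 = 7
A col c satisfies (1383 AND c) == c iff every set bit of c is also set in 1383; each of the 7 set bits of 1383 can independently be on or off in c.
count = 2^7 = 128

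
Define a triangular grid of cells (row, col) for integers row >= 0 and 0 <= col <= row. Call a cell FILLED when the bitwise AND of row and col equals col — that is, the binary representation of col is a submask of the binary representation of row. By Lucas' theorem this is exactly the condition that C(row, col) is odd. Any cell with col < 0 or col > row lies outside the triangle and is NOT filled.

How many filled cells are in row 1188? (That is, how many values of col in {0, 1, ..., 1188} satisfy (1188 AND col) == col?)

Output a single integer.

Answer: 16

Derivation:
1188 in binary = 10010100100
popcount(1188) = number of 1-bits in 10010100100 = 4
A col c satisfies (1188 AND c) == c iff every set bit of c is also set in 1188; each of the 4 set bits of 1188 can independently be on or off in c.
count = 2^4 = 16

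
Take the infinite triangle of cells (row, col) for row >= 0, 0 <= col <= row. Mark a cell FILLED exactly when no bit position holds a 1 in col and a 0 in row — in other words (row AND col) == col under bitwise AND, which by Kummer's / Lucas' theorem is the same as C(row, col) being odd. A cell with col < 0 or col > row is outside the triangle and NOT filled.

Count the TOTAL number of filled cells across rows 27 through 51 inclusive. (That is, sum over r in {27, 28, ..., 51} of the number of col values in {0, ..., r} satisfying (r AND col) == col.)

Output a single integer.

r27=11011 pc4: +16 =16
r28=11100 pc3: +8 =24
r29=11101 pc4: +16 =40
r30=11110 pc4: +16 =56
r31=11111 pc5: +32 =88
r32=100000 pc1: +2 =90
r33=100001 pc2: +4 =94
r34=100010 pc2: +4 =98
r35=100011 pc3: +8 =106
r36=100100 pc2: +4 =110
r37=100101 pc3: +8 =118
r38=100110 pc3: +8 =126
r39=100111 pc4: +16 =142
r40=101000 pc2: +4 =146
r41=101001 pc3: +8 =154
r42=101010 pc3: +8 =162
r43=101011 pc4: +16 =178
r44=101100 pc3: +8 =186
r45=101101 pc4: +16 =202
r46=101110 pc4: +16 =218
r47=101111 pc5: +32 =250
r48=110000 pc2: +4 =254
r49=110001 pc3: +8 =262
r50=110010 pc3: +8 =270
r51=110011 pc4: +16 =286

Answer: 286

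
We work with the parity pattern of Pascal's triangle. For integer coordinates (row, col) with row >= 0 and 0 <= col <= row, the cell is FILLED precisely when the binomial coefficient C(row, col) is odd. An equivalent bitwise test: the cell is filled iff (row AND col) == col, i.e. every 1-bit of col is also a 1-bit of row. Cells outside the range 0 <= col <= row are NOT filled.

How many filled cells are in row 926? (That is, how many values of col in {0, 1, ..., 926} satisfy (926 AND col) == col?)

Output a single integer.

Answer: 128

Derivation:
926 in binary = 1110011110
popcount(926) = number of 1-bits in 1110011110 = 7
A col c satisfies (926 AND c) == c iff every set bit of c is also set in 926; each of the 7 set bits of 926 can independently be on or off in c.
count = 2^7 = 128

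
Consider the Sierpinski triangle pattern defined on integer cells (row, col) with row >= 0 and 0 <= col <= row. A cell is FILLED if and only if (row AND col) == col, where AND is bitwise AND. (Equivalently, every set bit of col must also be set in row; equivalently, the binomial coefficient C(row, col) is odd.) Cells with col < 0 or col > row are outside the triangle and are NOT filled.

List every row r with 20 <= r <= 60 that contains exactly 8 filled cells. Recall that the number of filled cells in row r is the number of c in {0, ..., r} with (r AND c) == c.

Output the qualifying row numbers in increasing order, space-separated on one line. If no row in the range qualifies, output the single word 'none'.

Row r has 2^popcount(r) filled cells, so we need popcount(r) = log2(8) = 3.
Scan r = 20..60 and keep those with exactly 3 one-bits:
r=20=10100 popcount=2 -> skip
r=21=10101 popcount=3 -> KEEP
r=22=10110 popcount=3 -> KEEP
r=23=10111 popcount=4 -> skip
r=24=11000 popcount=2 -> skip
r=25=11001 popcount=3 -> KEEP
r=26=11010 popcount=3 -> KEEP
r=27=11011 popcount=4 -> skip
r=28=11100 popcount=3 -> KEEP
r=29=11101 popcount=4 -> skip
r=30=11110 popcount=4 -> skip
r=31=11111 popcount=5 -> skip
r=32=100000 popcount=1 -> skip
r=33=100001 popcount=2 -> skip
r=34=100010 popcount=2 -> skip
r=35=100011 popcount=3 -> KEEP
r=36=100100 popcount=2 -> skip
r=37=100101 popcount=3 -> KEEP
r=38=100110 popcount=3 -> KEEP
r=39=100111 popcount=4 -> skip
r=40=101000 popcount=2 -> skip
r=41=101001 popcount=3 -> KEEP
r=42=101010 popcount=3 -> KEEP
r=43=101011 popcount=4 -> skip
r=44=101100 popcount=3 -> KEEP
r=45=101101 popcount=4 -> skip
r=46=101110 popcount=4 -> skip
r=47=101111 popcount=5 -> skip
r=48=110000 popcount=2 -> skip
r=49=110001 popcount=3 -> KEEP
r=50=110010 popcount=3 -> KEEP
r=51=110011 popcount=4 -> skip
r=52=110100 popcount=3 -> KEEP
r=53=110101 popcount=4 -> skip
r=54=110110 popcount=4 -> skip
r=55=110111 popcount=5 -> skip
r=56=111000 popcount=3 -> KEEP
r=57=111001 popcount=4 -> skip
r=58=111010 popcount=4 -> skip
r=59=111011 popcount=5 -> skip
r=60=111100 popcount=4 -> skip
Kept rows: 21 22 25 26 28 35 37 38 41 42 44 49 50 52 56

Answer: 21 22 25 26 28 35 37 38 41 42 44 49 50 52 56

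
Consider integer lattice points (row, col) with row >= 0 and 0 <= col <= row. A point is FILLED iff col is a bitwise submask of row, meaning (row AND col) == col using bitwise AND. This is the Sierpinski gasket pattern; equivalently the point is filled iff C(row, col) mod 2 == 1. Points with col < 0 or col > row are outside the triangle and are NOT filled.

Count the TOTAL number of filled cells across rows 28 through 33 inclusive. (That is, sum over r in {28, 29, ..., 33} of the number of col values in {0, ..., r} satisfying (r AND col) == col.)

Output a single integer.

Answer: 78

Derivation:
r28=11100 pc3: +8 =8
r29=11101 pc4: +16 =24
r30=11110 pc4: +16 =40
r31=11111 pc5: +32 =72
r32=100000 pc1: +2 =74
r33=100001 pc2: +4 =78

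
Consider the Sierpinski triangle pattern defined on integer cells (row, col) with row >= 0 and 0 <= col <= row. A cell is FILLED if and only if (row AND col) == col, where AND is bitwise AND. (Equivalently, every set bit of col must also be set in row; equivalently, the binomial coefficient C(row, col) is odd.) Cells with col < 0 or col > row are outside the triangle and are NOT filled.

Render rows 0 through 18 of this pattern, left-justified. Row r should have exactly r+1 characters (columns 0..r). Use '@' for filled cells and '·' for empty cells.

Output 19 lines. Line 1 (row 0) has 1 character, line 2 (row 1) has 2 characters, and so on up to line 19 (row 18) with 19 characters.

Answer: @
@@
@·@
@@@@
@···@
@@··@@
@·@·@·@
@@@@@@@@
@·······@
@@······@@
@·@·····@·@
@@@@····@@@@
@···@···@···@
@@··@@··@@··@@
@·@·@·@·@·@·@·@
@@@@@@@@@@@@@@@@
@···············@
@@··············@@
@·@·············@·@

Derivation:
r0=0: @
r1=1: @@
r2=10: @·@
r3=11: @@@@
r4=100: @···@
r5=101: @@··@@
r6=110: @·@·@·@
r7=111: @@@@@@@@
r8=1000: @·······@
r9=1001: @@······@@
r10=1010: @·@·····@·@
r11=1011: @@@@····@@@@
r12=1100: @···@···@···@
r13=1101: @@··@@··@@··@@
r14=1110: @·@·@·@·@·@·@·@
r15=1111: @@@@@@@@@@@@@@@@
r16=10000: @···············@
r17=10001: @@··············@@
r18=10010: @·@·············@·@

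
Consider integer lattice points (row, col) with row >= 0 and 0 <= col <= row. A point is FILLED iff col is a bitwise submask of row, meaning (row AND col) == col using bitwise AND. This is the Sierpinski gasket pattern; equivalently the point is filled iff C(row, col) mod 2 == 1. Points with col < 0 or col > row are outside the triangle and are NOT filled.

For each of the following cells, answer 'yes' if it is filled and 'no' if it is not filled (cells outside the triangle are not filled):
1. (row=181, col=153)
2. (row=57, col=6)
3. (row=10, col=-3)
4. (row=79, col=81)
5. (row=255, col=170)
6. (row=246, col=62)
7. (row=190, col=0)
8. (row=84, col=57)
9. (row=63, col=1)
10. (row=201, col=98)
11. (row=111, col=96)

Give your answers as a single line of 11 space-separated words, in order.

(181,153): row=0b10110101, col=0b10011001, row AND col = 0b10010001 = 145; 145 != 153 -> empty
(57,6): row=0b111001, col=0b110, row AND col = 0b0 = 0; 0 != 6 -> empty
(10,-3): col outside [0, 10] -> not filled
(79,81): col outside [0, 79] -> not filled
(255,170): row=0b11111111, col=0b10101010, row AND col = 0b10101010 = 170; 170 == 170 -> filled
(246,62): row=0b11110110, col=0b111110, row AND col = 0b110110 = 54; 54 != 62 -> empty
(190,0): row=0b10111110, col=0b0, row AND col = 0b0 = 0; 0 == 0 -> filled
(84,57): row=0b1010100, col=0b111001, row AND col = 0b10000 = 16; 16 != 57 -> empty
(63,1): row=0b111111, col=0b1, row AND col = 0b1 = 1; 1 == 1 -> filled
(201,98): row=0b11001001, col=0b1100010, row AND col = 0b1000000 = 64; 64 != 98 -> empty
(111,96): row=0b1101111, col=0b1100000, row AND col = 0b1100000 = 96; 96 == 96 -> filled

Answer: no no no no yes no yes no yes no yes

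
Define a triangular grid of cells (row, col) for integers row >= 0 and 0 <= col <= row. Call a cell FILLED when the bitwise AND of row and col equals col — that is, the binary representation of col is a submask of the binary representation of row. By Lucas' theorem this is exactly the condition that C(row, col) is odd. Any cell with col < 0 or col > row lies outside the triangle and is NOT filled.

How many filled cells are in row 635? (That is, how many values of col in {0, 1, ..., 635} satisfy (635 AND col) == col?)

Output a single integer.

635 in binary = 1001111011
popcount(635) = number of 1-bits in 1001111011 = 7
A col c satisfies (635 AND c) == c iff every set bit of c is also set in 635; each of the 7 set bits of 635 can independently be on or off in c.
count = 2^7 = 128

Answer: 128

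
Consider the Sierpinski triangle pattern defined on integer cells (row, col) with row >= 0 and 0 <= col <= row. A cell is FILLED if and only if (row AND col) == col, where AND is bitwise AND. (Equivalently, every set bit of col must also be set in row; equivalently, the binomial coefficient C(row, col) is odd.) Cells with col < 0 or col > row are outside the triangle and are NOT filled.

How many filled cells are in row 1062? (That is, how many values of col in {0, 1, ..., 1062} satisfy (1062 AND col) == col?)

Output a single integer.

Answer: 16

Derivation:
1062 in binary = 10000100110
popcount(1062) = number of 1-bits in 10000100110 = 4
A col c satisfies (1062 AND c) == c iff every set bit of c is also set in 1062; each of the 4 set bits of 1062 can independently be on or off in c.
count = 2^4 = 16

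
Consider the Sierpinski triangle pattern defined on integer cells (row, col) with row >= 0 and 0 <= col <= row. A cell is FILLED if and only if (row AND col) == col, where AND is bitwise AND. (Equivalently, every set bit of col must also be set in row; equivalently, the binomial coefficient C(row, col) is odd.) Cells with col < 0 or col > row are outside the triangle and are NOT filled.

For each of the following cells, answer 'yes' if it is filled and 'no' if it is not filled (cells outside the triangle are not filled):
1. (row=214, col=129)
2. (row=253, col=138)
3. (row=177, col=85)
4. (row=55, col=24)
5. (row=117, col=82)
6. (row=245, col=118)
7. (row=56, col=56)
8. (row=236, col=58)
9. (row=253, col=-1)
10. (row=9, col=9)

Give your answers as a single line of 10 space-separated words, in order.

Answer: no no no no no no yes no no yes

Derivation:
(214,129): row=0b11010110, col=0b10000001, row AND col = 0b10000000 = 128; 128 != 129 -> empty
(253,138): row=0b11111101, col=0b10001010, row AND col = 0b10001000 = 136; 136 != 138 -> empty
(177,85): row=0b10110001, col=0b1010101, row AND col = 0b10001 = 17; 17 != 85 -> empty
(55,24): row=0b110111, col=0b11000, row AND col = 0b10000 = 16; 16 != 24 -> empty
(117,82): row=0b1110101, col=0b1010010, row AND col = 0b1010000 = 80; 80 != 82 -> empty
(245,118): row=0b11110101, col=0b1110110, row AND col = 0b1110100 = 116; 116 != 118 -> empty
(56,56): row=0b111000, col=0b111000, row AND col = 0b111000 = 56; 56 == 56 -> filled
(236,58): row=0b11101100, col=0b111010, row AND col = 0b101000 = 40; 40 != 58 -> empty
(253,-1): col outside [0, 253] -> not filled
(9,9): row=0b1001, col=0b1001, row AND col = 0b1001 = 9; 9 == 9 -> filled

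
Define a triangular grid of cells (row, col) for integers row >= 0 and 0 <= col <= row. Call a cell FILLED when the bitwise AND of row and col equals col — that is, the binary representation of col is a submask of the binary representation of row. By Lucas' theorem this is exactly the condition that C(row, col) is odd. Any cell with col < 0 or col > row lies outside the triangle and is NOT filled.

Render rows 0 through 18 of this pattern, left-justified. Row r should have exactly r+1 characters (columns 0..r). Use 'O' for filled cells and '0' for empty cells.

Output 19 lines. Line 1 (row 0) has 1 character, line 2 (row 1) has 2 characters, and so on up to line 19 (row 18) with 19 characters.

r0=0: O
r1=1: OO
r2=10: O0O
r3=11: OOOO
r4=100: O000O
r5=101: OO00OO
r6=110: O0O0O0O
r7=111: OOOOOOOO
r8=1000: O0000000O
r9=1001: OO000000OO
r10=1010: O0O00000O0O
r11=1011: OOOO0000OOOO
r12=1100: O000O000O000O
r13=1101: OO00OO00OO00OO
r14=1110: O0O0O0O0O0O0O0O
r15=1111: OOOOOOOOOOOOOOOO
r16=10000: O000000000000000O
r17=10001: OO00000000000000OO
r18=10010: O0O0000000000000O0O

Answer: O
OO
O0O
OOOO
O000O
OO00OO
O0O0O0O
OOOOOOOO
O0000000O
OO000000OO
O0O00000O0O
OOOO0000OOOO
O000O000O000O
OO00OO00OO00OO
O0O0O0O0O0O0O0O
OOOOOOOOOOOOOOOO
O000000000000000O
OO00000000000000OO
O0O0000000000000O0O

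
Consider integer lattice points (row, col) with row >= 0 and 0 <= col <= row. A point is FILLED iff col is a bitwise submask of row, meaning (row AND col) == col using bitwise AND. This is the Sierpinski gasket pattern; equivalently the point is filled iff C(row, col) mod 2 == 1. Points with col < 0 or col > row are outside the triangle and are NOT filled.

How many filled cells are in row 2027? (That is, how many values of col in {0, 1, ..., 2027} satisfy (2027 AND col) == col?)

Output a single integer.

2027 in binary = 11111101011
popcount(2027) = number of 1-bits in 11111101011 = 9
A col c satisfies (2027 AND c) == c iff every set bit of c is also set in 2027; each of the 9 set bits of 2027 can independently be on or off in c.
count = 2^9 = 512

Answer: 512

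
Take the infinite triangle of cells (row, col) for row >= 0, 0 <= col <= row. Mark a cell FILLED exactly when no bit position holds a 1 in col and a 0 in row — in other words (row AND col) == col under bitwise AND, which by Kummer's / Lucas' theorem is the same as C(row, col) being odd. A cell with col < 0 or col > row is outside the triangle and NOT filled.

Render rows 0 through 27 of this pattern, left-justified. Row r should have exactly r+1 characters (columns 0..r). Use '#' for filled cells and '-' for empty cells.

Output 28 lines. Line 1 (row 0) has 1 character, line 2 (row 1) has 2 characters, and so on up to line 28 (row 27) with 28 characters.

r0=0: #
r1=1: ##
r2=10: #-#
r3=11: ####
r4=100: #---#
r5=101: ##--##
r6=110: #-#-#-#
r7=111: ########
r8=1000: #-------#
r9=1001: ##------##
r10=1010: #-#-----#-#
r11=1011: ####----####
r12=1100: #---#---#---#
r13=1101: ##--##--##--##
r14=1110: #-#-#-#-#-#-#-#
r15=1111: ################
r16=10000: #---------------#
r17=10001: ##--------------##
r18=10010: #-#-------------#-#
r19=10011: ####------------####
r20=10100: #---#-----------#---#
r21=10101: ##--##----------##--##
r22=10110: #-#-#-#---------#-#-#-#
r23=10111: ########--------########
r24=11000: #-------#-------#-------#
r25=11001: ##------##------##------##
r26=11010: #-#-----#-#-----#-#-----#-#
r27=11011: ####----####----####----####

Answer: #
##
#-#
####
#---#
##--##
#-#-#-#
########
#-------#
##------##
#-#-----#-#
####----####
#---#---#---#
##--##--##--##
#-#-#-#-#-#-#-#
################
#---------------#
##--------------##
#-#-------------#-#
####------------####
#---#-----------#---#
##--##----------##--##
#-#-#-#---------#-#-#-#
########--------########
#-------#-------#-------#
##------##------##------##
#-#-----#-#-----#-#-----#-#
####----####----####----####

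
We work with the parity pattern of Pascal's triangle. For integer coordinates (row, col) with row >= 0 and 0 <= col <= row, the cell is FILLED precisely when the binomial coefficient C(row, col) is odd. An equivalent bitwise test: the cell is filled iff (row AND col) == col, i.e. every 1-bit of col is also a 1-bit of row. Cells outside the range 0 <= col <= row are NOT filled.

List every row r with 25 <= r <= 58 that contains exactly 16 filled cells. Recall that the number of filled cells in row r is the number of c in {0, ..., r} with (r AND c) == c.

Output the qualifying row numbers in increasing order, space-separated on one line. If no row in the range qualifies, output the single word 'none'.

Answer: 27 29 30 39 43 45 46 51 53 54 57 58

Derivation:
Row r has 2^popcount(r) filled cells, so we need popcount(r) = log2(16) = 4.
Scan r = 25..58 and keep those with exactly 4 one-bits:
r=25=11001 popcount=3 -> skip
r=26=11010 popcount=3 -> skip
r=27=11011 popcount=4 -> KEEP
r=28=11100 popcount=3 -> skip
r=29=11101 popcount=4 -> KEEP
r=30=11110 popcount=4 -> KEEP
r=31=11111 popcount=5 -> skip
r=32=100000 popcount=1 -> skip
r=33=100001 popcount=2 -> skip
r=34=100010 popcount=2 -> skip
r=35=100011 popcount=3 -> skip
r=36=100100 popcount=2 -> skip
r=37=100101 popcount=3 -> skip
r=38=100110 popcount=3 -> skip
r=39=100111 popcount=4 -> KEEP
r=40=101000 popcount=2 -> skip
r=41=101001 popcount=3 -> skip
r=42=101010 popcount=3 -> skip
r=43=101011 popcount=4 -> KEEP
r=44=101100 popcount=3 -> skip
r=45=101101 popcount=4 -> KEEP
r=46=101110 popcount=4 -> KEEP
r=47=101111 popcount=5 -> skip
r=48=110000 popcount=2 -> skip
r=49=110001 popcount=3 -> skip
r=50=110010 popcount=3 -> skip
r=51=110011 popcount=4 -> KEEP
r=52=110100 popcount=3 -> skip
r=53=110101 popcount=4 -> KEEP
r=54=110110 popcount=4 -> KEEP
r=55=110111 popcount=5 -> skip
r=56=111000 popcount=3 -> skip
r=57=111001 popcount=4 -> KEEP
r=58=111010 popcount=4 -> KEEP
Kept rows: 27 29 30 39 43 45 46 51 53 54 57 58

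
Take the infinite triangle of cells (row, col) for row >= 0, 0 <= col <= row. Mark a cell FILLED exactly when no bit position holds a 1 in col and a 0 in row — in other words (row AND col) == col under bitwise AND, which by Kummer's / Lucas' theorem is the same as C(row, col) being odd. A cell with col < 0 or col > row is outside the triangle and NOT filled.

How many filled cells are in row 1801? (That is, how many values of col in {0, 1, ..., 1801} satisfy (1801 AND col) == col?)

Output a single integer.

1801 in binary = 11100001001
popcount(1801) = number of 1-bits in 11100001001 = 5
A col c satisfies (1801 AND c) == c iff every set bit of c is also set in 1801; each of the 5 set bits of 1801 can independently be on or off in c.
count = 2^5 = 32

Answer: 32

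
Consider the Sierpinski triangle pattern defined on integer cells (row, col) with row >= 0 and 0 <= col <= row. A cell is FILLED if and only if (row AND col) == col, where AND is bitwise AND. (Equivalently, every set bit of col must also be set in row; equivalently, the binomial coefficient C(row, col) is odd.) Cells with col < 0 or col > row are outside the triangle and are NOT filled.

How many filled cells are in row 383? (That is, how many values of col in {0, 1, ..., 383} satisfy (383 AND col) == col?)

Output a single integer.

Answer: 256

Derivation:
383 in binary = 101111111
popcount(383) = number of 1-bits in 101111111 = 8
A col c satisfies (383 AND c) == c iff every set bit of c is also set in 383; each of the 8 set bits of 383 can independently be on or off in c.
count = 2^8 = 256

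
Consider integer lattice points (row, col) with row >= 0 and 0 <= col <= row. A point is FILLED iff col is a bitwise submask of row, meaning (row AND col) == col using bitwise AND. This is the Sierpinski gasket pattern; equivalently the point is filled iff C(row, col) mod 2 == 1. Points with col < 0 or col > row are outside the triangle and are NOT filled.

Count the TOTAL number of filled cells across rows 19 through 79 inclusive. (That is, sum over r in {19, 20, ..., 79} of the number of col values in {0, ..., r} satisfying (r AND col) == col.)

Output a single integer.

Answer: 800

Derivation:
r19=10011 pc3: +8 =8
r20=10100 pc2: +4 =12
r21=10101 pc3: +8 =20
r22=10110 pc3: +8 =28
r23=10111 pc4: +16 =44
r24=11000 pc2: +4 =48
r25=11001 pc3: +8 =56
r26=11010 pc3: +8 =64
r27=11011 pc4: +16 =80
r28=11100 pc3: +8 =88
r29=11101 pc4: +16 =104
r30=11110 pc4: +16 =120
r31=11111 pc5: +32 =152
r32=100000 pc1: +2 =154
r33=100001 pc2: +4 =158
r34=100010 pc2: +4 =162
r35=100011 pc3: +8 =170
r36=100100 pc2: +4 =174
r37=100101 pc3: +8 =182
r38=100110 pc3: +8 =190
r39=100111 pc4: +16 =206
r40=101000 pc2: +4 =210
r41=101001 pc3: +8 =218
r42=101010 pc3: +8 =226
r43=101011 pc4: +16 =242
r44=101100 pc3: +8 =250
r45=101101 pc4: +16 =266
r46=101110 pc4: +16 =282
r47=101111 pc5: +32 =314
r48=110000 pc2: +4 =318
r49=110001 pc3: +8 =326
r50=110010 pc3: +8 =334
r51=110011 pc4: +16 =350
r52=110100 pc3: +8 =358
r53=110101 pc4: +16 =374
r54=110110 pc4: +16 =390
r55=110111 pc5: +32 =422
r56=111000 pc3: +8 =430
r57=111001 pc4: +16 =446
r58=111010 pc4: +16 =462
r59=111011 pc5: +32 =494
r60=111100 pc4: +16 =510
r61=111101 pc5: +32 =542
r62=111110 pc5: +32 =574
r63=111111 pc6: +64 =638
r64=1000000 pc1: +2 =640
r65=1000001 pc2: +4 =644
r66=1000010 pc2: +4 =648
r67=1000011 pc3: +8 =656
r68=1000100 pc2: +4 =660
r69=1000101 pc3: +8 =668
r70=1000110 pc3: +8 =676
r71=1000111 pc4: +16 =692
r72=1001000 pc2: +4 =696
r73=1001001 pc3: +8 =704
r74=1001010 pc3: +8 =712
r75=1001011 pc4: +16 =728
r76=1001100 pc3: +8 =736
r77=1001101 pc4: +16 =752
r78=1001110 pc4: +16 =768
r79=1001111 pc5: +32 =800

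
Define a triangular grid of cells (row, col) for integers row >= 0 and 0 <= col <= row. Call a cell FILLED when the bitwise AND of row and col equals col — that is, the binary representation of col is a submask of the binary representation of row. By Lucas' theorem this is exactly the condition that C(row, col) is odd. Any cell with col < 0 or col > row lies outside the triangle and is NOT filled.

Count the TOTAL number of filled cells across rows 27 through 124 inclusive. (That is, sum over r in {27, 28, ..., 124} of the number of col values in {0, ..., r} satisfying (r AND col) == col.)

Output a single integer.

Answer: 1776

Derivation:
r27=11011 pc4: +16 =16
r28=11100 pc3: +8 =24
r29=11101 pc4: +16 =40
r30=11110 pc4: +16 =56
r31=11111 pc5: +32 =88
r32=100000 pc1: +2 =90
r33=100001 pc2: +4 =94
r34=100010 pc2: +4 =98
r35=100011 pc3: +8 =106
r36=100100 pc2: +4 =110
r37=100101 pc3: +8 =118
r38=100110 pc3: +8 =126
r39=100111 pc4: +16 =142
r40=101000 pc2: +4 =146
r41=101001 pc3: +8 =154
r42=101010 pc3: +8 =162
r43=101011 pc4: +16 =178
r44=101100 pc3: +8 =186
r45=101101 pc4: +16 =202
r46=101110 pc4: +16 =218
r47=101111 pc5: +32 =250
r48=110000 pc2: +4 =254
r49=110001 pc3: +8 =262
r50=110010 pc3: +8 =270
r51=110011 pc4: +16 =286
r52=110100 pc3: +8 =294
r53=110101 pc4: +16 =310
r54=110110 pc4: +16 =326
r55=110111 pc5: +32 =358
r56=111000 pc3: +8 =366
r57=111001 pc4: +16 =382
r58=111010 pc4: +16 =398
r59=111011 pc5: +32 =430
r60=111100 pc4: +16 =446
r61=111101 pc5: +32 =478
r62=111110 pc5: +32 =510
r63=111111 pc6: +64 =574
r64=1000000 pc1: +2 =576
r65=1000001 pc2: +4 =580
r66=1000010 pc2: +4 =584
r67=1000011 pc3: +8 =592
r68=1000100 pc2: +4 =596
r69=1000101 pc3: +8 =604
r70=1000110 pc3: +8 =612
r71=1000111 pc4: +16 =628
r72=1001000 pc2: +4 =632
r73=1001001 pc3: +8 =640
r74=1001010 pc3: +8 =648
r75=1001011 pc4: +16 =664
r76=1001100 pc3: +8 =672
r77=1001101 pc4: +16 =688
r78=1001110 pc4: +16 =704
r79=1001111 pc5: +32 =736
r80=1010000 pc2: +4 =740
r81=1010001 pc3: +8 =748
r82=1010010 pc3: +8 =756
r83=1010011 pc4: +16 =772
r84=1010100 pc3: +8 =780
r85=1010101 pc4: +16 =796
r86=1010110 pc4: +16 =812
r87=1010111 pc5: +32 =844
r88=1011000 pc3: +8 =852
r89=1011001 pc4: +16 =868
r90=1011010 pc4: +16 =884
r91=1011011 pc5: +32 =916
r92=1011100 pc4: +16 =932
r93=1011101 pc5: +32 =964
r94=1011110 pc5: +32 =996
r95=1011111 pc6: +64 =1060
r96=1100000 pc2: +4 =1064
r97=1100001 pc3: +8 =1072
r98=1100010 pc3: +8 =1080
r99=1100011 pc4: +16 =1096
r100=1100100 pc3: +8 =1104
r101=1100101 pc4: +16 =1120
r102=1100110 pc4: +16 =1136
r103=1100111 pc5: +32 =1168
r104=1101000 pc3: +8 =1176
r105=1101001 pc4: +16 =1192
r106=1101010 pc4: +16 =1208
r107=1101011 pc5: +32 =1240
r108=1101100 pc4: +16 =1256
r109=1101101 pc5: +32 =1288
r110=1101110 pc5: +32 =1320
r111=1101111 pc6: +64 =1384
r112=1110000 pc3: +8 =1392
r113=1110001 pc4: +16 =1408
r114=1110010 pc4: +16 =1424
r115=1110011 pc5: +32 =1456
r116=1110100 pc4: +16 =1472
r117=1110101 pc5: +32 =1504
r118=1110110 pc5: +32 =1536
r119=1110111 pc6: +64 =1600
r120=1111000 pc4: +16 =1616
r121=1111001 pc5: +32 =1648
r122=1111010 pc5: +32 =1680
r123=1111011 pc6: +64 =1744
r124=1111100 pc5: +32 =1776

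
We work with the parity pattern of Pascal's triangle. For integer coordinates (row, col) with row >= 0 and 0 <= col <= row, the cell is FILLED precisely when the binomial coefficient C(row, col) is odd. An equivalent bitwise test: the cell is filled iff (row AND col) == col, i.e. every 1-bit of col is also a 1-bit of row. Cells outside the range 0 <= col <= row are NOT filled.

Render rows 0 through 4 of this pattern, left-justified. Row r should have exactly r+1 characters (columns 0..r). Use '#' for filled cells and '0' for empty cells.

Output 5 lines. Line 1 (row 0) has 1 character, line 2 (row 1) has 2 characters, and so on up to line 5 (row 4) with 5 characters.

Answer: #
##
#0#
####
#000#

Derivation:
r0=0: #
r1=1: ##
r2=10: #0#
r3=11: ####
r4=100: #000#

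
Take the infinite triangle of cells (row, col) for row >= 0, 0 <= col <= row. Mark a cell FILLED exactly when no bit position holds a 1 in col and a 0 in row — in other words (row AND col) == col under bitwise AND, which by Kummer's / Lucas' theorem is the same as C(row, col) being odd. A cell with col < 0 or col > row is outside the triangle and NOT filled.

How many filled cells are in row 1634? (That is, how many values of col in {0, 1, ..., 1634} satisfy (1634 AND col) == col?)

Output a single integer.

1634 in binary = 11001100010
popcount(1634) = number of 1-bits in 11001100010 = 5
A col c satisfies (1634 AND c) == c iff every set bit of c is also set in 1634; each of the 5 set bits of 1634 can independently be on or off in c.
count = 2^5 = 32

Answer: 32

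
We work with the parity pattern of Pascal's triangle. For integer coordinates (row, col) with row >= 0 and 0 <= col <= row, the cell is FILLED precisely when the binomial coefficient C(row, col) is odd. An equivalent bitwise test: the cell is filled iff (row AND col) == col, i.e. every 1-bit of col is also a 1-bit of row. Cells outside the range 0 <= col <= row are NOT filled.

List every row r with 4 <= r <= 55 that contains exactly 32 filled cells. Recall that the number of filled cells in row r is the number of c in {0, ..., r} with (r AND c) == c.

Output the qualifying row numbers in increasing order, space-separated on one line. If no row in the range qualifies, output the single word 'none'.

Row r has 2^popcount(r) filled cells, so we need popcount(r) = log2(32) = 5.
Scan r = 4..55 and keep those with exactly 5 one-bits:
r=4=100 popcount=1 -> skip
r=5=101 popcount=2 -> skip
r=6=110 popcount=2 -> skip
r=7=111 popcount=3 -> skip
r=8=1000 popcount=1 -> skip
r=9=1001 popcount=2 -> skip
r=10=1010 popcount=2 -> skip
r=11=1011 popcount=3 -> skip
r=12=1100 popcount=2 -> skip
r=13=1101 popcount=3 -> skip
r=14=1110 popcount=3 -> skip
r=15=1111 popcount=4 -> skip
r=16=10000 popcount=1 -> skip
r=17=10001 popcount=2 -> skip
r=18=10010 popcount=2 -> skip
r=19=10011 popcount=3 -> skip
r=20=10100 popcount=2 -> skip
r=21=10101 popcount=3 -> skip
r=22=10110 popcount=3 -> skip
r=23=10111 popcount=4 -> skip
r=24=11000 popcount=2 -> skip
r=25=11001 popcount=3 -> skip
r=26=11010 popcount=3 -> skip
r=27=11011 popcount=4 -> skip
r=28=11100 popcount=3 -> skip
r=29=11101 popcount=4 -> skip
r=30=11110 popcount=4 -> skip
r=31=11111 popcount=5 -> KEEP
r=32=100000 popcount=1 -> skip
r=33=100001 popcount=2 -> skip
r=34=100010 popcount=2 -> skip
r=35=100011 popcount=3 -> skip
r=36=100100 popcount=2 -> skip
r=37=100101 popcount=3 -> skip
r=38=100110 popcount=3 -> skip
r=39=100111 popcount=4 -> skip
r=40=101000 popcount=2 -> skip
r=41=101001 popcount=3 -> skip
r=42=101010 popcount=3 -> skip
r=43=101011 popcount=4 -> skip
r=44=101100 popcount=3 -> skip
r=45=101101 popcount=4 -> skip
r=46=101110 popcount=4 -> skip
r=47=101111 popcount=5 -> KEEP
r=48=110000 popcount=2 -> skip
r=49=110001 popcount=3 -> skip
r=50=110010 popcount=3 -> skip
r=51=110011 popcount=4 -> skip
r=52=110100 popcount=3 -> skip
r=53=110101 popcount=4 -> skip
r=54=110110 popcount=4 -> skip
r=55=110111 popcount=5 -> KEEP
Kept rows: 31 47 55

Answer: 31 47 55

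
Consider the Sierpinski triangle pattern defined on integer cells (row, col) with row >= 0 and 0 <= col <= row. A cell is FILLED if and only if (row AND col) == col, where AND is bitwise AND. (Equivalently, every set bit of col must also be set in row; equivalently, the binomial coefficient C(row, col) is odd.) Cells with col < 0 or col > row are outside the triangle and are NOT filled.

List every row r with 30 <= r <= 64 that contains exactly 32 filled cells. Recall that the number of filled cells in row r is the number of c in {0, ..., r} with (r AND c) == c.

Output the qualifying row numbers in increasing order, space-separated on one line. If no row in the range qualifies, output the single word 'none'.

Answer: 31 47 55 59 61 62

Derivation:
Row r has 2^popcount(r) filled cells, so we need popcount(r) = log2(32) = 5.
Scan r = 30..64 and keep those with exactly 5 one-bits:
r=30=11110 popcount=4 -> skip
r=31=11111 popcount=5 -> KEEP
r=32=100000 popcount=1 -> skip
r=33=100001 popcount=2 -> skip
r=34=100010 popcount=2 -> skip
r=35=100011 popcount=3 -> skip
r=36=100100 popcount=2 -> skip
r=37=100101 popcount=3 -> skip
r=38=100110 popcount=3 -> skip
r=39=100111 popcount=4 -> skip
r=40=101000 popcount=2 -> skip
r=41=101001 popcount=3 -> skip
r=42=101010 popcount=3 -> skip
r=43=101011 popcount=4 -> skip
r=44=101100 popcount=3 -> skip
r=45=101101 popcount=4 -> skip
r=46=101110 popcount=4 -> skip
r=47=101111 popcount=5 -> KEEP
r=48=110000 popcount=2 -> skip
r=49=110001 popcount=3 -> skip
r=50=110010 popcount=3 -> skip
r=51=110011 popcount=4 -> skip
r=52=110100 popcount=3 -> skip
r=53=110101 popcount=4 -> skip
r=54=110110 popcount=4 -> skip
r=55=110111 popcount=5 -> KEEP
r=56=111000 popcount=3 -> skip
r=57=111001 popcount=4 -> skip
r=58=111010 popcount=4 -> skip
r=59=111011 popcount=5 -> KEEP
r=60=111100 popcount=4 -> skip
r=61=111101 popcount=5 -> KEEP
r=62=111110 popcount=5 -> KEEP
r=63=111111 popcount=6 -> skip
r=64=1000000 popcount=1 -> skip
Kept rows: 31 47 55 59 61 62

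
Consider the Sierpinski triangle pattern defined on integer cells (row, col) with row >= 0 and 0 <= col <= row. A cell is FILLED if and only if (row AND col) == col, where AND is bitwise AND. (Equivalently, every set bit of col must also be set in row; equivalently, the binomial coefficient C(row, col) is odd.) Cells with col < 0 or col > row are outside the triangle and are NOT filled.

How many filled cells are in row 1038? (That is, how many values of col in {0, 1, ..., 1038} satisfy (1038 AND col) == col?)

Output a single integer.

Answer: 16

Derivation:
1038 in binary = 10000001110
popcount(1038) = number of 1-bits in 10000001110 = 4
A col c satisfies (1038 AND c) == c iff every set bit of c is also set in 1038; each of the 4 set bits of 1038 can independently be on or off in c.
count = 2^4 = 16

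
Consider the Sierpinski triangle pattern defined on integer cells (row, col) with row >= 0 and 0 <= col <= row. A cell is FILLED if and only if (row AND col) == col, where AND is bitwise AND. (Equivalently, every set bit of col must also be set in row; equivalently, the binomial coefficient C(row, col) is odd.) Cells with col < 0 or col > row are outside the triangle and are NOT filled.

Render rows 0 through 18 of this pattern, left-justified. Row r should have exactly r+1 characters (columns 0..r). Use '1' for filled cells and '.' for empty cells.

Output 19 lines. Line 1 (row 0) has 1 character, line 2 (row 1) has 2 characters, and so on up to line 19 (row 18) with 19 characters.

Answer: 1
11
1.1
1111
1...1
11..11
1.1.1.1
11111111
1.......1
11......11
1.1.....1.1
1111....1111
1...1...1...1
11..11..11..11
1.1.1.1.1.1.1.1
1111111111111111
1...............1
11..............11
1.1.............1.1

Derivation:
r0=0: 1
r1=1: 11
r2=10: 1.1
r3=11: 1111
r4=100: 1...1
r5=101: 11..11
r6=110: 1.1.1.1
r7=111: 11111111
r8=1000: 1.......1
r9=1001: 11......11
r10=1010: 1.1.....1.1
r11=1011: 1111....1111
r12=1100: 1...1...1...1
r13=1101: 11..11..11..11
r14=1110: 1.1.1.1.1.1.1.1
r15=1111: 1111111111111111
r16=10000: 1...............1
r17=10001: 11..............11
r18=10010: 1.1.............1.1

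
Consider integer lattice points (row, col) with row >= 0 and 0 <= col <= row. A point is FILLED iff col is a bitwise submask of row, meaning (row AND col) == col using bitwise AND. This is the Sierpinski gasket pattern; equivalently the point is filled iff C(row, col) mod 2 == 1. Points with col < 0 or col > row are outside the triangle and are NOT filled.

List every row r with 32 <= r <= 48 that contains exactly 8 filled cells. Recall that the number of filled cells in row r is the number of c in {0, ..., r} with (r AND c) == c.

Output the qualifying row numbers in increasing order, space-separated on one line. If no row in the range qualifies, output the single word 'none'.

Row r has 2^popcount(r) filled cells, so we need popcount(r) = log2(8) = 3.
Scan r = 32..48 and keep those with exactly 3 one-bits:
r=32=100000 popcount=1 -> skip
r=33=100001 popcount=2 -> skip
r=34=100010 popcount=2 -> skip
r=35=100011 popcount=3 -> KEEP
r=36=100100 popcount=2 -> skip
r=37=100101 popcount=3 -> KEEP
r=38=100110 popcount=3 -> KEEP
r=39=100111 popcount=4 -> skip
r=40=101000 popcount=2 -> skip
r=41=101001 popcount=3 -> KEEP
r=42=101010 popcount=3 -> KEEP
r=43=101011 popcount=4 -> skip
r=44=101100 popcount=3 -> KEEP
r=45=101101 popcount=4 -> skip
r=46=101110 popcount=4 -> skip
r=47=101111 popcount=5 -> skip
r=48=110000 popcount=2 -> skip
Kept rows: 35 37 38 41 42 44

Answer: 35 37 38 41 42 44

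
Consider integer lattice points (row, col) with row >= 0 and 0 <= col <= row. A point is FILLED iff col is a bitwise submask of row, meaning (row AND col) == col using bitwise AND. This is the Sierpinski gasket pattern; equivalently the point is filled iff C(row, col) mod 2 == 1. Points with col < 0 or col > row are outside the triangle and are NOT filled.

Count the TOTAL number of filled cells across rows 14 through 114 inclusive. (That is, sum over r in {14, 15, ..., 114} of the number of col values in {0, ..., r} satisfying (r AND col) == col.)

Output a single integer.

r14=1110 pc3: +8 =8
r15=1111 pc4: +16 =24
r16=10000 pc1: +2 =26
r17=10001 pc2: +4 =30
r18=10010 pc2: +4 =34
r19=10011 pc3: +8 =42
r20=10100 pc2: +4 =46
r21=10101 pc3: +8 =54
r22=10110 pc3: +8 =62
r23=10111 pc4: +16 =78
r24=11000 pc2: +4 =82
r25=11001 pc3: +8 =90
r26=11010 pc3: +8 =98
r27=11011 pc4: +16 =114
r28=11100 pc3: +8 =122
r29=11101 pc4: +16 =138
r30=11110 pc4: +16 =154
r31=11111 pc5: +32 =186
r32=100000 pc1: +2 =188
r33=100001 pc2: +4 =192
r34=100010 pc2: +4 =196
r35=100011 pc3: +8 =204
r36=100100 pc2: +4 =208
r37=100101 pc3: +8 =216
r38=100110 pc3: +8 =224
r39=100111 pc4: +16 =240
r40=101000 pc2: +4 =244
r41=101001 pc3: +8 =252
r42=101010 pc3: +8 =260
r43=101011 pc4: +16 =276
r44=101100 pc3: +8 =284
r45=101101 pc4: +16 =300
r46=101110 pc4: +16 =316
r47=101111 pc5: +32 =348
r48=110000 pc2: +4 =352
r49=110001 pc3: +8 =360
r50=110010 pc3: +8 =368
r51=110011 pc4: +16 =384
r52=110100 pc3: +8 =392
r53=110101 pc4: +16 =408
r54=110110 pc4: +16 =424
r55=110111 pc5: +32 =456
r56=111000 pc3: +8 =464
r57=111001 pc4: +16 =480
r58=111010 pc4: +16 =496
r59=111011 pc5: +32 =528
r60=111100 pc4: +16 =544
r61=111101 pc5: +32 =576
r62=111110 pc5: +32 =608
r63=111111 pc6: +64 =672
r64=1000000 pc1: +2 =674
r65=1000001 pc2: +4 =678
r66=1000010 pc2: +4 =682
r67=1000011 pc3: +8 =690
r68=1000100 pc2: +4 =694
r69=1000101 pc3: +8 =702
r70=1000110 pc3: +8 =710
r71=1000111 pc4: +16 =726
r72=1001000 pc2: +4 =730
r73=1001001 pc3: +8 =738
r74=1001010 pc3: +8 =746
r75=1001011 pc4: +16 =762
r76=1001100 pc3: +8 =770
r77=1001101 pc4: +16 =786
r78=1001110 pc4: +16 =802
r79=1001111 pc5: +32 =834
r80=1010000 pc2: +4 =838
r81=1010001 pc3: +8 =846
r82=1010010 pc3: +8 =854
r83=1010011 pc4: +16 =870
r84=1010100 pc3: +8 =878
r85=1010101 pc4: +16 =894
r86=1010110 pc4: +16 =910
r87=1010111 pc5: +32 =942
r88=1011000 pc3: +8 =950
r89=1011001 pc4: +16 =966
r90=1011010 pc4: +16 =982
r91=1011011 pc5: +32 =1014
r92=1011100 pc4: +16 =1030
r93=1011101 pc5: +32 =1062
r94=1011110 pc5: +32 =1094
r95=1011111 pc6: +64 =1158
r96=1100000 pc2: +4 =1162
r97=1100001 pc3: +8 =1170
r98=1100010 pc3: +8 =1178
r99=1100011 pc4: +16 =1194
r100=1100100 pc3: +8 =1202
r101=1100101 pc4: +16 =1218
r102=1100110 pc4: +16 =1234
r103=1100111 pc5: +32 =1266
r104=1101000 pc3: +8 =1274
r105=1101001 pc4: +16 =1290
r106=1101010 pc4: +16 =1306
r107=1101011 pc5: +32 =1338
r108=1101100 pc4: +16 =1354
r109=1101101 pc5: +32 =1386
r110=1101110 pc5: +32 =1418
r111=1101111 pc6: +64 =1482
r112=1110000 pc3: +8 =1490
r113=1110001 pc4: +16 =1506
r114=1110010 pc4: +16 =1522

Answer: 1522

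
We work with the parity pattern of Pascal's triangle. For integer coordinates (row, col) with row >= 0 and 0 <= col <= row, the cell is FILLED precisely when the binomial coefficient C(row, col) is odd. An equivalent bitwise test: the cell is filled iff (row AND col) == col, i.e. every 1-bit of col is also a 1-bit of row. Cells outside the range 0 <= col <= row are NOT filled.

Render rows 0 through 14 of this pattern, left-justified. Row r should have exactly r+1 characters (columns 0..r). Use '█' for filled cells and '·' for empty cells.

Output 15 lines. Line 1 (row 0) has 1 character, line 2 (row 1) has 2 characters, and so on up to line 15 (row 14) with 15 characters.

r0=0: █
r1=1: ██
r2=10: █·█
r3=11: ████
r4=100: █···█
r5=101: ██··██
r6=110: █·█·█·█
r7=111: ████████
r8=1000: █·······█
r9=1001: ██······██
r10=1010: █·█·····█·█
r11=1011: ████····████
r12=1100: █···█···█···█
r13=1101: ██··██··██··██
r14=1110: █·█·█·█·█·█·█·█

Answer: █
██
█·█
████
█···█
██··██
█·█·█·█
████████
█·······█
██······██
█·█·····█·█
████····████
█···█···█···█
██··██··██··██
█·█·█·█·█·█·█·█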